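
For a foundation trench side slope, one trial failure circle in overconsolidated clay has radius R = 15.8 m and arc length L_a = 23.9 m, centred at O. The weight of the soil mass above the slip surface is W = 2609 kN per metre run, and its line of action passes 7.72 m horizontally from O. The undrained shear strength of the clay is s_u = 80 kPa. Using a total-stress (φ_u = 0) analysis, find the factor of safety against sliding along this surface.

Taking moments about the centre O, the resisting moment is provided by the undrained shear strength acting along the arc:
M_R = s_u·L_a·R = 80·23.90·15.8 = 30209.6 kN·m/m
M_D = W·d = 2609·7.72 = 20141.5 kN·m/m
FS = M_R / M_D = 30209.6 / 20141.5 = 1.500

FS = 1.50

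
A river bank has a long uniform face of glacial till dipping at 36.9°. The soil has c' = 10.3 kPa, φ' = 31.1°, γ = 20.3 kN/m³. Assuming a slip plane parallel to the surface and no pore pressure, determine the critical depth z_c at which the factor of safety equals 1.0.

Setting FS = 1.00 in FS = [c' + γz cos²β tanφ'] / [γz sinβ cosβ] and solving for z:
z = c' / [γ cosβ (FS·sinβ − cosβ·tanφ')]
  = 10.3 / [20.3·cos36.9°·(1.00·sin36.9° − cos36.9°·tan31.1°)]
  = 10.3 / [20.3·0.7997·(1.00·0.6004 − 0.7997·0.6032)]
  = 10.3 / 1.9159 = 5.376 m

z_c = 5.38 m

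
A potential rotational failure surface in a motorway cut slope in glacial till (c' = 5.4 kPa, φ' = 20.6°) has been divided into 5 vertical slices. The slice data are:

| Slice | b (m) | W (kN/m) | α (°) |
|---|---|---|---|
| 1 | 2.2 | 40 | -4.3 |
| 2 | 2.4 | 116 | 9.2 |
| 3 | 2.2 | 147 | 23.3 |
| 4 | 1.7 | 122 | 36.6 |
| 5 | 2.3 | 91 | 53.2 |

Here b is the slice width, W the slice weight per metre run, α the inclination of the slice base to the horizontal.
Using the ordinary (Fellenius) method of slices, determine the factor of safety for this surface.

FS = 1.08

Ordinary method of slices: FS = Σ[c'·Δl_i + (W_i cosα_i)·tanφ'] / Σ W_i sinα_i, with Δl_i = b_i / cosα_i.
Slice 1: Δl = 2.2/cos(-4.3°) = 2.206 m; N'_1 = 40·cos(-4.3°) = 39.9; c'Δl = 11.91; W sinα = -3.0
Slice 2: Δl = 2.4/cos9.2° = 2.431 m; N'_2 = 116·cos9.2° = 114.5; c'Δl = 13.13; W sinα = 18.5
Slice 3: Δl = 2.2/cos23.3° = 2.395 m; N'_3 = 147·cos23.3° = 135.0; c'Δl = 12.93; W sinα = 58.1
Slice 4: Δl = 1.7/cos36.6° = 2.118 m; N'_4 = 122·cos36.6° = 97.9; c'Δl = 11.43; W sinα = 72.7
Slice 5: Δl = 2.3/cos53.2° = 3.840 m; N'_5 = 91·cos53.2° = 54.5; c'Δl = 20.73; W sinα = 72.9
Σc'Δl = 70.1 kN/m; ΣN' = 441.9 kN/m; ΣW sinα = 219.3 kN/m
Resisting = 70.1 + 441.9·tan20.6° = 70.1 + 166.1 = 236.2 kN/m
FS = 236.2 / 219.3 = 1.077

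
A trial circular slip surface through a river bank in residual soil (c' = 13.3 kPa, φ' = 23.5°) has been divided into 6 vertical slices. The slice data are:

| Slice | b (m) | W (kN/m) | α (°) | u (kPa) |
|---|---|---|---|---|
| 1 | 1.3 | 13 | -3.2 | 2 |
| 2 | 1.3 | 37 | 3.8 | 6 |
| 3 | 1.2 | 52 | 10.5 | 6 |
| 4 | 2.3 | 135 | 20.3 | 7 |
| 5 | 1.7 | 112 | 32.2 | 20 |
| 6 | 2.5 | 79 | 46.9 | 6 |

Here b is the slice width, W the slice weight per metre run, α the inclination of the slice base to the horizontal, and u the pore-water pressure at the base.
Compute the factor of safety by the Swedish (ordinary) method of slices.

FS = 1.60

Ordinary method of slices: FS = Σ[c'·Δl_i + (W_i cosα_i − u_i·Δl_i)·tanφ'] / Σ W_i sinα_i, with Δl_i = b_i / cosα_i.
Slice 1: Δl = 1.3/cos(-3.2°) = 1.302 m; N'_1 = 13·cos(-3.2°) − 2·1.302 = 10.4; c'Δl = 17.32; W sinα = -0.7
Slice 2: Δl = 1.3/cos3.8° = 1.303 m; N'_2 = 37·cos3.8° − 6·1.303 = 29.1; c'Δl = 17.33; W sinα = 2.5
Slice 3: Δl = 1.2/cos10.5° = 1.220 m; N'_3 = 52·cos10.5° − 6·1.220 = 43.8; c'Δl = 16.23; W sinα = 9.5
Slice 4: Δl = 2.3/cos20.3° = 2.452 m; N'_4 = 135·cos20.3° − 7·2.452 = 109.4; c'Δl = 32.62; W sinα = 46.8
Slice 5: Δl = 1.7/cos32.2° = 2.009 m; N'_5 = 112·cos32.2° − 20·2.009 = 54.6; c'Δl = 26.72; W sinα = 59.7
Slice 6: Δl = 2.5/cos46.9° = 3.659 m; N'_6 = 79·cos46.9° − 6·3.659 = 32.0; c'Δl = 48.66; W sinα = 57.7
Σc'Δl = 158.9 kN/m; ΣN' = 279.4 kN/m; ΣW sinα = 175.4 kN/m
Resisting = 158.9 + 279.4·tan23.5° = 158.9 + 121.5 = 280.3 kN/m
FS = 280.3 / 175.4 = 1.598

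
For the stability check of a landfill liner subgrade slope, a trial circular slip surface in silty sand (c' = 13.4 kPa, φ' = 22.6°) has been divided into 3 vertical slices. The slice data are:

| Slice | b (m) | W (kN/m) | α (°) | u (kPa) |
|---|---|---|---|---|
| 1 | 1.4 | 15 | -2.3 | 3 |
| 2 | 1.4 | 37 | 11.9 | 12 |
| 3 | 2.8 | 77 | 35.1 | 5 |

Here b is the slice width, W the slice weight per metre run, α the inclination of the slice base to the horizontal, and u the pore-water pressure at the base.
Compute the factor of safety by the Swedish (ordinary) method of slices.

Ordinary method of slices: FS = Σ[c'·Δl_i + (W_i cosα_i − u_i·Δl_i)·tanφ'] / Σ W_i sinα_i, with Δl_i = b_i / cosα_i.
Slice 1: Δl = 1.4/cos(-2.3°) = 1.401 m; N'_1 = 15·cos(-2.3°) − 3·1.401 = 10.8; c'Δl = 18.78; W sinα = -0.6
Slice 2: Δl = 1.4/cos11.9° = 1.431 m; N'_2 = 37·cos11.9° − 12·1.431 = 19.0; c'Δl = 19.17; W sinα = 7.6
Slice 3: Δl = 2.8/cos35.1° = 3.422 m; N'_3 = 77·cos35.1° − 5·3.422 = 45.9; c'Δl = 45.86; W sinα = 44.3
Σc'Δl = 83.8 kN/m; ΣN' = 75.7 kN/m; ΣW sinα = 51.3 kN/m
Resisting = 83.8 + 75.7·tan22.6° = 83.8 + 31.5 = 115.3 kN/m
FS = 115.3 / 51.3 = 2.248

FS = 2.25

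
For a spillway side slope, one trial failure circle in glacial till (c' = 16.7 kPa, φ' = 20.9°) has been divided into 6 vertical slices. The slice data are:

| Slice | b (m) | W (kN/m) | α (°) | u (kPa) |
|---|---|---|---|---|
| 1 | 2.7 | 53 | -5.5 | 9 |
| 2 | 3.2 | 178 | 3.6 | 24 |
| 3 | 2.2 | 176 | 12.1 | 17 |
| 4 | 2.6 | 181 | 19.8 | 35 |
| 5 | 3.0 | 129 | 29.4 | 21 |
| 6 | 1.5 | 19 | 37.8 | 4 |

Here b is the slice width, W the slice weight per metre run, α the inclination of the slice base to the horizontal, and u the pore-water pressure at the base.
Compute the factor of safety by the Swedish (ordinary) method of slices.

Ordinary method of slices: FS = Σ[c'·Δl_i + (W_i cosα_i − u_i·Δl_i)·tanφ'] / Σ W_i sinα_i, with Δl_i = b_i / cosα_i.
Slice 1: Δl = 2.7/cos(-5.5°) = 2.712 m; N'_1 = 53·cos(-5.5°) − 9·2.712 = 28.3; c'Δl = 45.30; W sinα = -5.1
Slice 2: Δl = 3.2/cos3.6° = 3.206 m; N'_2 = 178·cos3.6° − 24·3.206 = 100.7; c'Δl = 53.55; W sinα = 11.2
Slice 3: Δl = 2.2/cos12.1° = 2.250 m; N'_3 = 176·cos12.1° − 17·2.250 = 133.8; c'Δl = 37.57; W sinα = 36.9
Slice 4: Δl = 2.6/cos19.8° = 2.763 m; N'_4 = 181·cos19.8° − 35·2.763 = 73.6; c'Δl = 46.15; W sinα = 61.3
Slice 5: Δl = 3.0/cos29.4° = 3.443 m; N'_5 = 129·cos29.4° − 21·3.443 = 40.1; c'Δl = 57.51; W sinα = 63.3
Slice 6: Δl = 1.5/cos37.8° = 1.898 m; N'_6 = 19·cos37.8° − 4·1.898 = 7.4; c'Δl = 31.70; W sinα = 11.6
Σc'Δl = 271.8 kN/m; ΣN' = 384.0 kN/m; ΣW sinα = 179.3 kN/m
Resisting = 271.8 + 384.0·tan20.9° = 271.8 + 146.6 = 418.4 kN/m
FS = 418.4 / 179.3 = 2.334

FS = 2.33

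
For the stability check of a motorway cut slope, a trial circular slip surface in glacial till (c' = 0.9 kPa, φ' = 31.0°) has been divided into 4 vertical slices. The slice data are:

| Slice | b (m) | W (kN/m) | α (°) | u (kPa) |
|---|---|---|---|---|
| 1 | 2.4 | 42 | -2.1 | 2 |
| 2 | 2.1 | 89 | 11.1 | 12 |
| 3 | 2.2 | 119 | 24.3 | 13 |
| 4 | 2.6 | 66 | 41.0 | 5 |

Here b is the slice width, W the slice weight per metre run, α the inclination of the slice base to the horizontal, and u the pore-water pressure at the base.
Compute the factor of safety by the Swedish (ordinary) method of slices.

FS = 1.25

Ordinary method of slices: FS = Σ[c'·Δl_i + (W_i cosα_i − u_i·Δl_i)·tanφ'] / Σ W_i sinα_i, with Δl_i = b_i / cosα_i.
Slice 1: Δl = 2.4/cos(-2.1°) = 2.402 m; N'_1 = 42·cos(-2.1°) − 2·2.402 = 37.2; c'Δl = 2.16; W sinα = -1.5
Slice 2: Δl = 2.1/cos11.1° = 2.140 m; N'_2 = 89·cos11.1° − 12·2.140 = 61.7; c'Δl = 1.93; W sinα = 17.1
Slice 3: Δl = 2.2/cos24.3° = 2.414 m; N'_3 = 119·cos24.3° − 13·2.414 = 77.1; c'Δl = 2.17; W sinα = 49.0
Slice 4: Δl = 2.6/cos41.0° = 3.445 m; N'_4 = 66·cos41.0° − 5·3.445 = 32.6; c'Δl = 3.10; W sinα = 43.3
Σc'Δl = 9.4 kN/m; ΣN' = 208.5 kN/m; ΣW sinα = 107.9 kN/m
Resisting = 9.4 + 208.5·tan31.0° = 9.4 + 125.3 = 134.6 kN/m
FS = 134.6 / 107.9 = 1.248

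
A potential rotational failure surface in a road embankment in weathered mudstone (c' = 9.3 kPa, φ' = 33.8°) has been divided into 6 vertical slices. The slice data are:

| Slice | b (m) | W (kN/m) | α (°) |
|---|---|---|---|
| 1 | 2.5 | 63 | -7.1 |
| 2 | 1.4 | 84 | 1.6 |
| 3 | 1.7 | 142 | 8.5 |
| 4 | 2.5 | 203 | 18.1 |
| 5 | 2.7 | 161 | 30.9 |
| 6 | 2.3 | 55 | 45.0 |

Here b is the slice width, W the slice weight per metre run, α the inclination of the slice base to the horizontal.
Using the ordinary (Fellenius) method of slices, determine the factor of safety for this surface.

Ordinary method of slices: FS = Σ[c'·Δl_i + (W_i cosα_i)·tanφ'] / Σ W_i sinα_i, with Δl_i = b_i / cosα_i.
Slice 1: Δl = 2.5/cos(-7.1°) = 2.519 m; N'_1 = 63·cos(-7.1°) = 62.5; c'Δl = 23.43; W sinα = -7.8
Slice 2: Δl = 1.4/cos1.6° = 1.401 m; N'_2 = 84·cos1.6° = 84.0; c'Δl = 13.03; W sinα = 2.3
Slice 3: Δl = 1.7/cos8.5° = 1.719 m; N'_3 = 142·cos8.5° = 140.4; c'Δl = 15.99; W sinα = 21.0
Slice 4: Δl = 2.5/cos18.1° = 2.630 m; N'_4 = 203·cos18.1° = 193.0; c'Δl = 24.46; W sinα = 63.1
Slice 5: Δl = 2.7/cos30.9° = 3.147 m; N'_5 = 161·cos30.9° = 138.1; c'Δl = 29.26; W sinα = 82.7
Slice 6: Δl = 2.3/cos45.0° = 3.253 m; N'_6 = 55·cos45.0° = 38.9; c'Δl = 30.25; W sinα = 38.9
Σc'Δl = 136.4 kN/m; ΣN' = 656.9 kN/m; ΣW sinα = 200.2 kN/m
Resisting = 136.4 + 656.9·tan33.8° = 136.4 + 439.8 = 576.2 kN/m
FS = 576.2 / 200.2 = 2.878

FS = 2.88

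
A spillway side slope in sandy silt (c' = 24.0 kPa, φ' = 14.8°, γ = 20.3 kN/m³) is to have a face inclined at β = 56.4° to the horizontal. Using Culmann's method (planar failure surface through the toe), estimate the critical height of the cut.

Culmann's analysis gives the critical failure plane at α_cr = (β + φ')/2 = (56.4 + 14.8)/2 = 35.6°, and the critical height
H_c = (4c'/γ) · sinβ cosφ' / [1 − cos(β − φ')]
    = (4·24.0/20.3) · sin56.4°·cos14.8° / [1 − cos(41.6°)]
    = 4.729 · 0.8329·0.9668 / [1 − 0.7478]
    = 4.729 · 0.8053 / 0.2522
    = 15.10 m

H_c = 15.10 m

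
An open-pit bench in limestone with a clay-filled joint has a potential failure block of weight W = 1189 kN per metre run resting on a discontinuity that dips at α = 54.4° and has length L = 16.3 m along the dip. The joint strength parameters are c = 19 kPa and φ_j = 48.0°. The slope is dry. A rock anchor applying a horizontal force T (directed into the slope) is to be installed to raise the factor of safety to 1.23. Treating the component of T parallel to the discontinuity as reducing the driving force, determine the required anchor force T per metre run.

Resolving forces along and normal to the sliding plane, with the horizontal anchor force T adding T·sinα to the effective normal force and T·cosα acting up the plane against the driving force:
FS = [cL + (W cosα + T sinα) tanφ_j] / [W sinα − T cosα]
Without the anchor: N' = 692.1 kN/m, driving T_d = 966.8 kN/m, resisting R = 19·16.3 + 692.1·tan48.0° = 1078.4 kN/m, FS = 1.12.
Setting FS = 1.23 and solving for T:
1.23·(966.8 − T cos54.4°) = 1078.4 + T sin54.4°·tan48.0°
T·(sin54.4°·tan48.0° + 1.23·cos54.4°) = 1.23·966.8 − 1078.4
T·(0.8131·1.1106 + 1.23·0.5821) = 1189.1 − 1078.4 = 110.7
T·1.6191 = 110.7
T = 68.4 kN/m

T = 68 kN/m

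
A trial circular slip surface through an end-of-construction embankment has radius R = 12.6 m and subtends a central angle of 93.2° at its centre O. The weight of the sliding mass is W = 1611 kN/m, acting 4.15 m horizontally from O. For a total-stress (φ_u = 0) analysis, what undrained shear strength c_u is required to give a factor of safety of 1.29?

c_u = 33.4 kPa

FS = c_u·L_a·R / (W·d), so c_u = FS·W·d / (L_a·R).
Arc length L_a = R·θ = 12.6·(93.2°·π/180) = 12.6·1.6266 = 20.50 m
c_u = 1.29·1611·4.15 / (20.50·12.6) = 8624.5 / 258.25 = 33.40 kPa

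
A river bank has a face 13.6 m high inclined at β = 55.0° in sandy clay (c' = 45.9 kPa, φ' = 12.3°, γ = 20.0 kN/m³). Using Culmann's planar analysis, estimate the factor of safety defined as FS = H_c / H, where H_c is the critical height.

FS = 2.04

H_c = (4c'/γ) · sinβ cosφ' / [1 − cos(β − φ')]
    = (4·45.9/20.0) · sin55.0°·cos12.3° / [1 − cos42.7°]
    = 9.180 · 0.8003 / 0.2651 = 27.72 m
FS = H_c / H = 27.72 / 13.6 = 2.038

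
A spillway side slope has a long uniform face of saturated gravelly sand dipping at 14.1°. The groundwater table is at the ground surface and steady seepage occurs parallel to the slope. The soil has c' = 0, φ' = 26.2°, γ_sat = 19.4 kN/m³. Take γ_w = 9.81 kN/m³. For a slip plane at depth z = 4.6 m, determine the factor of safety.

FS = 0.97

With seepage parallel to the slope and the water table at the surface, the effective normal stress on the slip plane uses the buoyant unit weight γ' = γ_sat − γ_w while the driving shear stress uses γ_sat:
FS = [c' + γ' z cos²β tanφ'] / [γ_sat z sinβ cosβ]
(For c' = 0 this reduces to FS = (γ'/γ_sat)·tanφ'/tanβ.)
γ' = 19.4 − 9.81 = 9.59 kN/m³
Numerator = 0.0 + 9.59·4.6·cos²14.1°·tan26.2° = 0.0 + 9.59·4.6·0.9407·0.4921 = 20.419 kPa
Denominator = 19.4·4.6·sin14.1°·cos14.1° = 19.4·4.6·0.2436·0.9699 = 21.085 kPa
FS = 20.419 / 21.085 = 0.968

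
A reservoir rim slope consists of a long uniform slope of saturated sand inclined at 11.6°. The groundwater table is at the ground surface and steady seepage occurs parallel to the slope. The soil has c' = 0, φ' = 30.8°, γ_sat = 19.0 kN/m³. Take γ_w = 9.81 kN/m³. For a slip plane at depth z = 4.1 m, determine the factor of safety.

With seepage parallel to the slope and the water table at the surface, the effective normal stress on the slip plane uses the buoyant unit weight γ' = γ_sat − γ_w while the driving shear stress uses γ_sat:
FS = [c' + γ' z cos²β tanφ'] / [γ_sat z sinβ cosβ]
(For c' = 0 this reduces to FS = (γ'/γ_sat)·tanφ'/tanβ.)
γ' = 19.0 − 9.81 = 9.19 kN/m³
Numerator = 0.0 + 9.19·4.1·cos²11.6°·tan30.8° = 0.0 + 9.19·4.1·0.9596·0.5961 = 21.553 kPa
Denominator = 19.0·4.1·sin11.6°·cos11.6° = 19.0·4.1·0.2011·0.9796 = 15.344 kPa
FS = 21.553 / 15.344 = 1.405

FS = 1.40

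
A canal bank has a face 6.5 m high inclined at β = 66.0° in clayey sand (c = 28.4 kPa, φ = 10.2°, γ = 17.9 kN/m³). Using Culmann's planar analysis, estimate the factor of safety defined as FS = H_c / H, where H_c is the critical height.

H_c = (4c/γ) · sinβ cosφ / [1 − cos(β − φ)]
    = (4·28.4/17.9) · sin66.0°·cos10.2° / [1 − cos55.8°]
    = 6.346 · 0.8991 / 0.4379 = 13.03 m
FS = H_c / H = 13.03 / 6.5 = 2.005

FS = 2.00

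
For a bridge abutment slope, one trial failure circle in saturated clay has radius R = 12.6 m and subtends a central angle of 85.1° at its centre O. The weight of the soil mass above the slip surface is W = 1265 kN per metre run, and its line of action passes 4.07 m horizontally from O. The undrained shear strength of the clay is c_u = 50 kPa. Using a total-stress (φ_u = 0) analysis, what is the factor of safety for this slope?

Taking moments about the centre O, the resisting moment is provided by the undrained shear strength acting along the arc:
Arc length L_a = R·θ = 12.6·(85.1°·π/180) = 12.6·1.4853 = 18.71 m
M_R = c_u·L_a·R = 50·18.71·12.6 = 11790.1 kN·m/m
M_D = W·d = 1265·4.07 = 5148.6 kN·m/m
FS = M_R / M_D = 11790.1 / 5148.6 = 2.290

FS = 2.29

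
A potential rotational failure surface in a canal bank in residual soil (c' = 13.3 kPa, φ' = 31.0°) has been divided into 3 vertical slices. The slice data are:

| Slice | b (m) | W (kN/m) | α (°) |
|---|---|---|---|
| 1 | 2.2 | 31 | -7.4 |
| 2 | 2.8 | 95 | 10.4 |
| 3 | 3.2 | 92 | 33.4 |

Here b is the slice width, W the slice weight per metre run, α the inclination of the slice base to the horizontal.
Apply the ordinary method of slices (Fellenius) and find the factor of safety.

FS = 3.75

Ordinary method of slices: FS = Σ[c'·Δl_i + (W_i cosα_i)·tanφ'] / Σ W_i sinα_i, with Δl_i = b_i / cosα_i.
Slice 1: Δl = 2.2/cos(-7.4°) = 2.218 m; N'_1 = 31·cos(-7.4°) = 30.7; c'Δl = 29.51; W sinα = -4.0
Slice 2: Δl = 2.8/cos10.4° = 2.847 m; N'_2 = 95·cos10.4° = 93.4; c'Δl = 37.86; W sinα = 17.1
Slice 3: Δl = 3.2/cos33.4° = 3.833 m; N'_3 = 92·cos33.4° = 76.8; c'Δl = 50.98; W sinα = 50.6
Σc'Δl = 118.3 kN/m; ΣN' = 201.0 kN/m; ΣW sinα = 63.8 kN/m
Resisting = 118.3 + 201.0·tan31.0° = 118.3 + 120.8 = 239.1 kN/m
FS = 239.1 / 63.8 = 3.748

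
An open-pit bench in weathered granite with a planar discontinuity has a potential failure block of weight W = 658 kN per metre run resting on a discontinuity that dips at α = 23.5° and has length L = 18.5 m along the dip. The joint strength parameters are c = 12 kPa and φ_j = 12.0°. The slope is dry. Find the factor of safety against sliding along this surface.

Resolving the block weight along and normal to the plane and applying the Mohr–Coulomb strength on the joint:
N' = W cosα = 658·cos23.5° = 603.4 kN/m
Driving force T = W sinα = 658·sin23.5° = 262.4 kN/m
Resisting force R = c·L + N'·tanφ_j = 12·18.5 + 603.4·tan12.0° = 222.0 + 128.3 = 350.3 kN/m
FS = R / T = 350.3 / 262.4 = 1.335

FS = 1.33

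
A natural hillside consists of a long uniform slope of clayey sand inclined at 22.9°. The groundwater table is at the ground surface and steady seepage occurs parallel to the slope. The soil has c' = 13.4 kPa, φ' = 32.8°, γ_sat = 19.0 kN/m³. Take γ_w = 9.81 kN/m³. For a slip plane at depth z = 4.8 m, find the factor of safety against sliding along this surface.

FS = 1.15

With seepage parallel to the slope and the water table at the surface, the effective normal stress on the slip plane uses the buoyant unit weight γ' = γ_sat − γ_w while the driving shear stress uses γ_sat:
FS = [c' + γ' z cos²β tanφ'] / [γ_sat z sinβ cosβ]
γ' = 19.0 − 9.81 = 9.19 kN/m³
Numerator = 13.4 + 9.19·4.8·cos²22.9°·tan32.8° = 13.4 + 9.19·4.8·0.8486·0.6445 = 37.524 kPa
Denominator = 19.0·4.8·sin22.9°·cos22.9° = 19.0·4.8·0.3891·0.9212 = 32.691 kPa
FS = 37.524 / 32.691 = 1.148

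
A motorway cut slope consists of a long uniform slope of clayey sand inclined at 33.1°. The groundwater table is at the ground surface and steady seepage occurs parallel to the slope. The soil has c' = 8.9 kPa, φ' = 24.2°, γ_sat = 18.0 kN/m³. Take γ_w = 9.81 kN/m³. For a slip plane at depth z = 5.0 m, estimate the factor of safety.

With seepage parallel to the slope and the water table at the surface, the effective normal stress on the slip plane uses the buoyant unit weight γ' = γ_sat − γ_w while the driving shear stress uses γ_sat:
FS = [c' + γ' z cos²β tanφ'] / [γ_sat z sinβ cosβ]
γ' = 18.0 − 9.81 = 8.19 kN/m³
Numerator = 8.9 + 8.19·5.0·cos²33.1°·tan24.2° = 8.9 + 8.19·5.0·0.7018·0.4494 = 21.815 kPa
Denominator = 18.0·5.0·sin33.1°·cos33.1° = 18.0·5.0·0.5461·0.8377 = 41.173 kPa
FS = 21.815 / 41.173 = 0.530

FS = 0.53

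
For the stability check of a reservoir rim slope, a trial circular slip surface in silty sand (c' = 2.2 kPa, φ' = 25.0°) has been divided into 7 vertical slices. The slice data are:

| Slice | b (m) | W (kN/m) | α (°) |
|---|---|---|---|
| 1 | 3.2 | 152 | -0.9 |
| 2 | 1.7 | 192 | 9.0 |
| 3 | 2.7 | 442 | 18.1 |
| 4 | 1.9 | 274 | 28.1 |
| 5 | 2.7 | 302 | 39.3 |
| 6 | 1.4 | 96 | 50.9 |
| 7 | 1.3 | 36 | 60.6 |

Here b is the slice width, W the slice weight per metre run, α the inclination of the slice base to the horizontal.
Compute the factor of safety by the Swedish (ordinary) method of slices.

Ordinary method of slices: FS = Σ[c'·Δl_i + (W_i cosα_i)·tanφ'] / Σ W_i sinα_i, with Δl_i = b_i / cosα_i.
Slice 1: Δl = 3.2/cos(-0.9°) = 3.200 m; N'_1 = 152·cos(-0.9°) = 152.0; c'Δl = 7.04; W sinα = -2.4
Slice 2: Δl = 1.7/cos9.0° = 1.721 m; N'_2 = 192·cos9.0° = 189.6; c'Δl = 3.79; W sinα = 30.0
Slice 3: Δl = 2.7/cos18.1° = 2.841 m; N'_3 = 442·cos18.1° = 420.1; c'Δl = 6.25; W sinα = 137.3
Slice 4: Δl = 1.9/cos28.1° = 2.154 m; N'_4 = 274·cos28.1° = 241.7; c'Δl = 4.74; W sinα = 129.1
Slice 5: Δl = 2.7/cos39.3° = 3.489 m; N'_5 = 302·cos39.3° = 233.7; c'Δl = 7.68; W sinα = 191.3
Slice 6: Δl = 1.4/cos50.9° = 2.220 m; N'_6 = 96·cos50.9° = 60.5; c'Δl = 4.88; W sinα = 74.5
Slice 7: Δl = 1.3/cos60.6° = 2.648 m; N'_7 = 36·cos60.6° = 17.7; c'Δl = 5.83; W sinα = 31.4
Σc'Δl = 40.2 kN/m; ΣN' = 1315.4 kN/m; ΣW sinα = 591.2 kN/m
Resisting = 40.2 + 1315.4·tan25.0° = 40.2 + 613.4 = 653.6 kN/m
FS = 653.6 / 591.2 = 1.106

FS = 1.11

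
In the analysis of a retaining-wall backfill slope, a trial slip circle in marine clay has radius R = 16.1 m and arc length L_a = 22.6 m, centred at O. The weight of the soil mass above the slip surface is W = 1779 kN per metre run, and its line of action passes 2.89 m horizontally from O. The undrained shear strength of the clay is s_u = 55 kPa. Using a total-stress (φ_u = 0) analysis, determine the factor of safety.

FS = 3.89

Taking moments about the centre O, the resisting moment is provided by the undrained shear strength acting along the arc:
M_R = s_u·L_a·R = 55·22.60·16.1 = 20012.3 kN·m/m
M_D = W·d = 1779·2.89 = 5141.3 kN·m/m
FS = M_R / M_D = 20012.3 / 5141.3 = 3.892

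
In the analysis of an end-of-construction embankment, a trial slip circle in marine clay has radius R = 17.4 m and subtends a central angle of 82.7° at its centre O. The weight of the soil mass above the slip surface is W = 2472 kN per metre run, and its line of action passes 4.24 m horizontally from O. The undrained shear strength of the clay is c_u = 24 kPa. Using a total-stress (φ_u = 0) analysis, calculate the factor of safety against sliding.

FS = 1.00

Taking moments about the centre O, the resisting moment is provided by the undrained shear strength acting along the arc:
Arc length L_a = R·θ = 17.4·(82.7°·π/180) = 17.4·1.4434 = 25.11 m
M_R = c_u·L_a·R = 24·25.11·17.4 = 10488.0 kN·m/m
M_D = W·d = 2472·4.24 = 10481.3 kN·m/m
FS = M_R / M_D = 10488.0 / 10481.3 = 1.001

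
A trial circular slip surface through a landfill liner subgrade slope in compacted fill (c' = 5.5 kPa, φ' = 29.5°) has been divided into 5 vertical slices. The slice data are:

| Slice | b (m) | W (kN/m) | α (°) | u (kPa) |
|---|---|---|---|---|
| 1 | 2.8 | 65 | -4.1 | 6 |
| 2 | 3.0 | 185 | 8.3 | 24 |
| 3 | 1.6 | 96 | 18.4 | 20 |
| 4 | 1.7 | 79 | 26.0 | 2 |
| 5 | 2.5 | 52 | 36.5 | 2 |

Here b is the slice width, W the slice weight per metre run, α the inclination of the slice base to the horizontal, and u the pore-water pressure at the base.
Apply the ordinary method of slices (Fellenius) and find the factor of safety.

FS = 2.11

Ordinary method of slices: FS = Σ[c'·Δl_i + (W_i cosα_i − u_i·Δl_i)·tanφ'] / Σ W_i sinα_i, with Δl_i = b_i / cosα_i.
Slice 1: Δl = 2.8/cos(-4.1°) = 2.807 m; N'_1 = 65·cos(-4.1°) − 6·2.807 = 48.0; c'Δl = 15.44; W sinα = -4.6
Slice 2: Δl = 3.0/cos8.3° = 3.032 m; N'_2 = 185·cos8.3° − 24·3.032 = 110.3; c'Δl = 16.67; W sinα = 26.7
Slice 3: Δl = 1.6/cos18.4° = 1.686 m; N'_3 = 96·cos18.4° − 20·1.686 = 57.4; c'Δl = 9.27; W sinα = 30.3
Slice 4: Δl = 1.7/cos26.0° = 1.891 m; N'_4 = 79·cos26.0° − 2·1.891 = 67.2; c'Δl = 10.40; W sinα = 34.6
Slice 5: Δl = 2.5/cos36.5° = 3.110 m; N'_5 = 52·cos36.5° − 2·3.110 = 35.6; c'Δl = 17.11; W sinα = 30.9
Σc'Δl = 68.9 kN/m; ΣN' = 318.5 kN/m; ΣW sinα = 117.9 kN/m
Resisting = 68.9 + 318.5·tan29.5° = 68.9 + 180.2 = 249.1 kN/m
FS = 249.1 / 117.9 = 2.112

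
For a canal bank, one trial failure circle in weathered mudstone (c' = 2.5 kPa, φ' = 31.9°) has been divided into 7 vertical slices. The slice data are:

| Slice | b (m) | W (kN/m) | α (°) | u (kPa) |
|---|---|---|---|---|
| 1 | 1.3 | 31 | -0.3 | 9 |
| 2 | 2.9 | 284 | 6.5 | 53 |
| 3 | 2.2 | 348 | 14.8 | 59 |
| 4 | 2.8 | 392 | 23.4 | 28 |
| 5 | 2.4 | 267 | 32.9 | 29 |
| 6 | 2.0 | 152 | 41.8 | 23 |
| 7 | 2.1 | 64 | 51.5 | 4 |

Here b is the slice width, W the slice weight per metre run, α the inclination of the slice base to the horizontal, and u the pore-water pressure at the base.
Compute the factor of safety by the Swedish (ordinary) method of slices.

FS = 1.00

Ordinary method of slices: FS = Σ[c'·Δl_i + (W_i cosα_i − u_i·Δl_i)·tanφ'] / Σ W_i sinα_i, with Δl_i = b_i / cosα_i.
Slice 1: Δl = 1.3/cos(-0.3°) = 1.300 m; N'_1 = 31·cos(-0.3°) − 9·1.300 = 19.3; c'Δl = 3.25; W sinα = -0.2
Slice 2: Δl = 2.9/cos6.5° = 2.919 m; N'_2 = 284·cos6.5° − 53·2.919 = 127.5; c'Δl = 7.30; W sinα = 32.1
Slice 3: Δl = 2.2/cos14.8° = 2.275 m; N'_3 = 348·cos14.8° − 59·2.275 = 202.2; c'Δl = 5.69; W sinα = 88.9
Slice 4: Δl = 2.8/cos23.4° = 3.051 m; N'_4 = 392·cos23.4° − 28·3.051 = 274.3; c'Δl = 7.63; W sinα = 155.7
Slice 5: Δl = 2.4/cos32.9° = 2.858 m; N'_5 = 267·cos32.9° − 29·2.858 = 141.3; c'Δl = 7.15; W sinα = 145.0
Slice 6: Δl = 2.0/cos41.8° = 2.683 m; N'_6 = 152·cos41.8° − 23·2.683 = 51.6; c'Δl = 6.71; W sinα = 101.3
Slice 7: Δl = 2.1/cos51.5° = 3.373 m; N'_7 = 64·cos51.5° − 4·3.373 = 26.3; c'Δl = 8.43; W sinα = 50.1
Σc'Δl = 46.1 kN/m; ΣN' = 842.6 kN/m; ΣW sinα = 573.0 kN/m
Resisting = 46.1 + 842.6·tan31.9° = 46.1 + 524.4 = 570.6 kN/m
FS = 570.6 / 573.0 = 0.996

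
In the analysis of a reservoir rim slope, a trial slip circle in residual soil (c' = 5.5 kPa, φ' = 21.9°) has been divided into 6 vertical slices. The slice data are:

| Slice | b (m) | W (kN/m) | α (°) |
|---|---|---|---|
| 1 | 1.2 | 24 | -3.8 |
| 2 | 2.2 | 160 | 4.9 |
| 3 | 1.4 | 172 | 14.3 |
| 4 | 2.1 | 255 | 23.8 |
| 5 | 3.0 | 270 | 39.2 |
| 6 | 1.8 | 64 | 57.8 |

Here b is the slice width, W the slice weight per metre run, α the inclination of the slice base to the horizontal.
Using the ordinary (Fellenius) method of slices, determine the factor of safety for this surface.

FS = 1.08

Ordinary method of slices: FS = Σ[c'·Δl_i + (W_i cosα_i)·tanφ'] / Σ W_i sinα_i, with Δl_i = b_i / cosα_i.
Slice 1: Δl = 1.2/cos(-3.8°) = 1.203 m; N'_1 = 24·cos(-3.8°) = 23.9; c'Δl = 6.61; W sinα = -1.6
Slice 2: Δl = 2.2/cos4.9° = 2.208 m; N'_2 = 160·cos4.9° = 159.4; c'Δl = 12.14; W sinα = 13.7
Slice 3: Δl = 1.4/cos14.3° = 1.445 m; N'_3 = 172·cos14.3° = 166.7; c'Δl = 7.95; W sinα = 42.5
Slice 4: Δl = 2.1/cos23.8° = 2.295 m; N'_4 = 255·cos23.8° = 233.3; c'Δl = 12.62; W sinα = 102.9
Slice 5: Δl = 3.0/cos39.2° = 3.871 m; N'_5 = 270·cos39.2° = 209.2; c'Δl = 21.29; W sinα = 170.6
Slice 6: Δl = 1.8/cos57.8° = 3.378 m; N'_6 = 64·cos57.8° = 34.1; c'Δl = 18.58; W sinα = 54.2
Σc'Δl = 79.2 kN/m; ΣN' = 826.7 kN/m; ΣW sinα = 382.3 kN/m
Resisting = 79.2 + 826.7·tan21.9° = 79.2 + 332.3 = 411.5 kN/m
FS = 411.5 / 382.3 = 1.077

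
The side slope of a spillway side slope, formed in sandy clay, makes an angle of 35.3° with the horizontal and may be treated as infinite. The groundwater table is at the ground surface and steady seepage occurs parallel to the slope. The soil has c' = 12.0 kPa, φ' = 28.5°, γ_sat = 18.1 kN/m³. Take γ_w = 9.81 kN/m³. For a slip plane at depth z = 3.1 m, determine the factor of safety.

With seepage parallel to the slope and the water table at the surface, the effective normal stress on the slip plane uses the buoyant unit weight γ' = γ_sat − γ_w while the driving shear stress uses γ_sat:
FS = [c' + γ' z cos²β tanφ'] / [γ_sat z sinβ cosβ]
γ' = 18.1 − 9.81 = 8.29 kN/m³
Numerator = 12.0 + 8.29·3.1·cos²35.3°·tan28.5° = 12.0 + 8.29·3.1·0.6661·0.5430 = 21.294 kPa
Denominator = 18.1·3.1·sin35.3°·cos35.3° = 18.1·3.1·0.5779·0.8161 = 26.462 kPa
FS = 21.294 / 26.462 = 0.805

FS = 0.80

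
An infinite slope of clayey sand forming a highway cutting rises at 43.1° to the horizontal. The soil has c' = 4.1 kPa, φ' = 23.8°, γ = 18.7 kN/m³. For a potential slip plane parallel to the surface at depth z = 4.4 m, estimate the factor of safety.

For an infinite slope with a slip plane parallel to the surface (no pore pressure): FS = [c' + γz cos²β tanφ'] / [γz sinβ cosβ].
γz = 18.7·4.4 = 82.28 kN/m²
Numerator = 4.1 + 82.28·cos²43.1°·tan23.8° = 4.1 + 82.28·0.5331·0.4411 = 23.447 kPa
Denominator = 82.28·sin43.1°·cos43.1° = 82.28·0.6833·0.7302 = 41.050 kPa
FS = 23.447 / 41.050 = 0.571

FS = 0.57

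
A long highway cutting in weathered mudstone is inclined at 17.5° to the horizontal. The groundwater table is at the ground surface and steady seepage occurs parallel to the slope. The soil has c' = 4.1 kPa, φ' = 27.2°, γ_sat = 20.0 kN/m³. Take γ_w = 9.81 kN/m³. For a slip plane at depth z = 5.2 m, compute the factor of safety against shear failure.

With seepage parallel to the slope and the water table at the surface, the effective normal stress on the slip plane uses the buoyant unit weight γ' = γ_sat − γ_w while the driving shear stress uses γ_sat:
FS = [c' + γ' z cos²β tanφ'] / [γ_sat z sinβ cosβ]
γ' = 20.0 − 9.81 = 10.19 kN/m³
Numerator = 4.1 + 10.19·5.2·cos²17.5°·tan27.2° = 4.1 + 10.19·5.2·0.9096·0.5139 = 28.870 kPa
Denominator = 20.0·5.2·sin17.5°·cos17.5° = 20.0·5.2·0.3007·0.9537 = 29.826 kPa
FS = 28.870 / 29.826 = 0.968

FS = 0.97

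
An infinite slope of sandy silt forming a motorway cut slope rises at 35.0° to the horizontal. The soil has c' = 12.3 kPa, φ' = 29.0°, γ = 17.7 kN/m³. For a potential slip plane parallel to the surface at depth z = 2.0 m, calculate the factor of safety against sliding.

For an infinite slope with a slip plane parallel to the surface (no pore pressure): FS = [c' + γz cos²β tanφ'] / [γz sinβ cosβ].
γz = 17.7·2.0 = 35.40 kN/m²
Numerator = 12.3 + 35.40·cos²35.0°·tan29.0° = 12.3 + 35.40·0.6710·0.5543 = 25.467 kPa
Denominator = 35.40·sin35.0°·cos35.0° = 35.40·0.5736·0.8192 = 16.633 kPa
FS = 25.467 / 16.633 = 1.531

FS = 1.53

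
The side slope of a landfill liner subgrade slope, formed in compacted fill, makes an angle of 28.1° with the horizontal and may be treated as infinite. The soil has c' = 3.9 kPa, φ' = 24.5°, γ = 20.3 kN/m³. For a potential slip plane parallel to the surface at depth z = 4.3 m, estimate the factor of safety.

FS = 0.96

For an infinite slope with a slip plane parallel to the surface (no pore pressure): FS = [c' + γz cos²β tanφ'] / [γz sinβ cosβ].
γz = 20.3·4.3 = 87.29 kN/m²
Numerator = 3.9 + 87.29·cos²28.1°·tan24.5° = 3.9 + 87.29·0.7781·0.4557 = 34.855 kPa
Denominator = 87.29·sin28.1°·cos28.1° = 87.29·0.4710·0.8821 = 36.268 kPa
FS = 34.855 / 36.268 = 0.961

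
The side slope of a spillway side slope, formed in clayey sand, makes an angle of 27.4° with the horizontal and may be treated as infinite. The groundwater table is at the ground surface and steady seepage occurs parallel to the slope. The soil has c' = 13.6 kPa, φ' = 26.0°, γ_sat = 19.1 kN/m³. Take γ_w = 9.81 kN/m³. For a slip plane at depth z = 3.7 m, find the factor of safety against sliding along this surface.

FS = 0.93

With seepage parallel to the slope and the water table at the surface, the effective normal stress on the slip plane uses the buoyant unit weight γ' = γ_sat − γ_w while the driving shear stress uses γ_sat:
FS = [c' + γ' z cos²β tanφ'] / [γ_sat z sinβ cosβ]
γ' = 19.1 − 9.81 = 9.29 kN/m³
Numerator = 13.6 + 9.29·3.7·cos²27.4°·tan26.0° = 13.6 + 9.29·3.7·0.7882·0.4877 = 26.814 kPa
Denominator = 19.1·3.7·sin27.4°·cos27.4° = 19.1·3.7·0.4602·0.8878 = 28.874 kPa
FS = 26.814 / 28.874 = 0.929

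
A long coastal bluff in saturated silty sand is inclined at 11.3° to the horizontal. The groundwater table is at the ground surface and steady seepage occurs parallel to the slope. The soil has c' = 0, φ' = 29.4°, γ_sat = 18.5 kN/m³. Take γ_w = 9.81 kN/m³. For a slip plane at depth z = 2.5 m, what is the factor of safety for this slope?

FS = 1.32

With seepage parallel to the slope and the water table at the surface, the effective normal stress on the slip plane uses the buoyant unit weight γ' = γ_sat − γ_w while the driving shear stress uses γ_sat:
FS = [c' + γ' z cos²β tanφ'] / [γ_sat z sinβ cosβ]
(For c' = 0 this reduces to FS = (γ'/γ_sat)·tanφ'/tanβ.)
γ' = 18.5 − 9.81 = 8.69 kN/m³
Numerator = 0.0 + 8.69·2.5·cos²11.3°·tan29.4° = 0.0 + 8.69·2.5·0.9616·0.5635 = 11.771 kPa
Denominator = 18.5·2.5·sin11.3°·cos11.3° = 18.5·2.5·0.1959·0.9806 = 8.887 kPa
FS = 11.771 / 8.887 = 1.325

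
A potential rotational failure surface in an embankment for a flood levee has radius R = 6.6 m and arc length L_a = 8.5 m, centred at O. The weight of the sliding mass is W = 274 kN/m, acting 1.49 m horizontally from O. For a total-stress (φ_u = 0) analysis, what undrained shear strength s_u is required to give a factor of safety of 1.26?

s_u = 9.2 kPa

FS = s_u·L_a·R / (W·d), so s_u = FS·W·d / (L_a·R).
s_u = 1.26·274·1.49 / (8.50·6.6) = 514.4 / 56.10 = 9.17 kPa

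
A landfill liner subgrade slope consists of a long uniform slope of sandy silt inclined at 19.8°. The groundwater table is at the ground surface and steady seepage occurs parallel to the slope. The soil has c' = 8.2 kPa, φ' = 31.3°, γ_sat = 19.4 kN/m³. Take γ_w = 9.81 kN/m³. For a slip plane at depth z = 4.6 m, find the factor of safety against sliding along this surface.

With seepage parallel to the slope and the water table at the surface, the effective normal stress on the slip plane uses the buoyant unit weight γ' = γ_sat − γ_w while the driving shear stress uses γ_sat:
FS = [c' + γ' z cos²β tanφ'] / [γ_sat z sinβ cosβ]
γ' = 19.4 − 9.81 = 9.59 kN/m³
Numerator = 8.2 + 9.59·4.6·cos²19.8°·tan31.3° = 8.2 + 9.59·4.6·0.8853·0.6080 = 31.944 kPa
Denominator = 19.4·4.6·sin19.8°·cos19.8° = 19.4·4.6·0.3387·0.9409 = 28.442 kPa
FS = 31.944 / 28.442 = 1.123

FS = 1.12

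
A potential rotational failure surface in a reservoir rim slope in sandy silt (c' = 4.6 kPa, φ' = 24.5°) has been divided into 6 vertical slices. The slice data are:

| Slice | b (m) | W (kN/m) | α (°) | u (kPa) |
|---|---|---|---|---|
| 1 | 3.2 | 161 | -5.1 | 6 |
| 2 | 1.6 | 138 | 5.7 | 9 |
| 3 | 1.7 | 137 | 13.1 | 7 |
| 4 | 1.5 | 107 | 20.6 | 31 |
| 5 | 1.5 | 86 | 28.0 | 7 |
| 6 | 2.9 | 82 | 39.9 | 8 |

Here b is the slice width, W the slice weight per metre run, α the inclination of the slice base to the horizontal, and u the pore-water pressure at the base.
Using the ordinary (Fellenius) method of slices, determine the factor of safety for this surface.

FS = 1.90

Ordinary method of slices: FS = Σ[c'·Δl_i + (W_i cosα_i − u_i·Δl_i)·tanφ'] / Σ W_i sinα_i, with Δl_i = b_i / cosα_i.
Slice 1: Δl = 3.2/cos(-5.1°) = 3.213 m; N'_1 = 161·cos(-5.1°) − 6·3.213 = 141.1; c'Δl = 14.78; W sinα = -14.3
Slice 2: Δl = 1.6/cos5.7° = 1.608 m; N'_2 = 138·cos5.7° − 9·1.608 = 122.8; c'Δl = 7.40; W sinα = 13.7
Slice 3: Δl = 1.7/cos13.1° = 1.745 m; N'_3 = 137·cos13.1° − 7·1.745 = 121.2; c'Δl = 8.03; W sinα = 31.1
Slice 4: Δl = 1.5/cos20.6° = 1.602 m; N'_4 = 107·cos20.6° − 31·1.602 = 50.5; c'Δl = 7.37; W sinα = 37.6
Slice 5: Δl = 1.5/cos28.0° = 1.699 m; N'_5 = 86·cos28.0° − 7·1.699 = 64.0; c'Δl = 7.81; W sinα = 40.4
Slice 6: Δl = 2.9/cos39.9° = 3.780 m; N'_6 = 82·cos39.9° − 8·3.780 = 32.7; c'Δl = 17.39; W sinα = 52.6
Σc'Δl = 62.8 kN/m; ΣN' = 532.3 kN/m; ΣW sinα = 161.1 kN/m
Resisting = 62.8 + 532.3·tan24.5° = 62.8 + 242.6 = 305.4 kN/m
FS = 305.4 / 161.1 = 1.896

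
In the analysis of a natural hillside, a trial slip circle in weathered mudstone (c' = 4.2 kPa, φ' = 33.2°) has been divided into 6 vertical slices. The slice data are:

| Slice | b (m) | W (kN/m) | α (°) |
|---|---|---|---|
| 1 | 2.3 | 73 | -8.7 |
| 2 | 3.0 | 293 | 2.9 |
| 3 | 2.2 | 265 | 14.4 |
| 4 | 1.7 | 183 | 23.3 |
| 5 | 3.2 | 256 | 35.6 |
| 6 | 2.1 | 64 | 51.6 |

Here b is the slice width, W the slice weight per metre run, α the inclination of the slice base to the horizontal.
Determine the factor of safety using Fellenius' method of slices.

Ordinary method of slices: FS = Σ[c'·Δl_i + (W_i cosα_i)·tanφ'] / Σ W_i sinα_i, with Δl_i = b_i / cosα_i.
Slice 1: Δl = 2.3/cos(-8.7°) = 2.327 m; N'_1 = 73·cos(-8.7°) = 72.2; c'Δl = 9.77; W sinα = -11.0
Slice 2: Δl = 3.0/cos2.9° = 3.004 m; N'_2 = 293·cos2.9° = 292.6; c'Δl = 12.62; W sinα = 14.8
Slice 3: Δl = 2.2/cos14.4° = 2.271 m; N'_3 = 265·cos14.4° = 256.7; c'Δl = 9.54; W sinα = 65.9
Slice 4: Δl = 1.7/cos23.3° = 1.851 m; N'_4 = 183·cos23.3° = 168.1; c'Δl = 7.77; W sinα = 72.4
Slice 5: Δl = 3.2/cos35.6° = 3.936 m; N'_5 = 256·cos35.6° = 208.2; c'Δl = 16.53; W sinα = 149.0
Slice 6: Δl = 2.1/cos51.6° = 3.381 m; N'_6 = 64·cos51.6° = 39.8; c'Δl = 14.20; W sinα = 50.2
Σc'Δl = 70.4 kN/m; ΣN' = 1037.4 kN/m; ΣW sinα = 341.2 kN/m
Resisting = 70.4 + 1037.4·tan33.2° = 70.4 + 678.9 = 749.3 kN/m
FS = 749.3 / 341.2 = 2.196

FS = 2.20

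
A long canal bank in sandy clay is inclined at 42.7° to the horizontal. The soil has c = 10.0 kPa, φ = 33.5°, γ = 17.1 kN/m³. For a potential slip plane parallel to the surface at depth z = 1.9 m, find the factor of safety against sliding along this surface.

FS = 1.33

For an infinite slope with a slip plane parallel to the surface (no pore pressure): FS = [c + γz cos²β tanφ] / [γz sinβ cosβ].
γz = 17.1·1.9 = 32.49 kN/m²
Numerator = 10.0 + 32.49·cos²42.7°·tan33.5° = 10.0 + 32.49·0.5401·0.6619 = 21.615 kPa
Denominator = 32.49·sin42.7°·cos42.7° = 32.49·0.6782·0.7349 = 16.193 kPa
FS = 21.615 / 16.193 = 1.335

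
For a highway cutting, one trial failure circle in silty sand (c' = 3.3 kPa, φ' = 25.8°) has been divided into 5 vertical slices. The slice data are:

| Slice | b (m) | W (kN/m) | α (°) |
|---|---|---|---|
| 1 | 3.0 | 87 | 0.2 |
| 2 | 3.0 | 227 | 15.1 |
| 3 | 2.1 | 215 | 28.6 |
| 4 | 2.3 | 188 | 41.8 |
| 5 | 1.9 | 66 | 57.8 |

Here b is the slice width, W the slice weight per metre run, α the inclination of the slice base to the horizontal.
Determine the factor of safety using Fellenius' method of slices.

FS = 1.09

Ordinary method of slices: FS = Σ[c'·Δl_i + (W_i cosα_i)·tanφ'] / Σ W_i sinα_i, with Δl_i = b_i / cosα_i.
Slice 1: Δl = 3.0/cos0.2° = 3.000 m; N'_1 = 87·cos0.2° = 87.0; c'Δl = 9.90; W sinα = 0.3
Slice 2: Δl = 3.0/cos15.1° = 3.107 m; N'_2 = 227·cos15.1° = 219.2; c'Δl = 10.25; W sinα = 59.1
Slice 3: Δl = 2.1/cos28.6° = 2.392 m; N'_3 = 215·cos28.6° = 188.8; c'Δl = 7.89; W sinα = 102.9
Slice 4: Δl = 2.3/cos41.8° = 3.085 m; N'_4 = 188·cos41.8° = 140.1; c'Δl = 10.18; W sinα = 125.3
Slice 5: Δl = 1.9/cos57.8° = 3.566 m; N'_5 = 66·cos57.8° = 35.2; c'Δl = 11.77; W sinα = 55.8
Σc'Δl = 50.0 kN/m; ΣN' = 670.2 kN/m; ΣW sinα = 343.5 kN/m
Resisting = 50.0 + 670.2·tan25.8° = 50.0 + 324.0 = 374.0 kN/m
FS = 374.0 / 343.5 = 1.089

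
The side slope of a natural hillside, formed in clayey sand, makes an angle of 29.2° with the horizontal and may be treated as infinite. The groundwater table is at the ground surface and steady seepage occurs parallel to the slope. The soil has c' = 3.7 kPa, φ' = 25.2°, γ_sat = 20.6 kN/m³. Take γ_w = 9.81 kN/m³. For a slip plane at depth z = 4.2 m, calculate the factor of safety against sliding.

With seepage parallel to the slope and the water table at the surface, the effective normal stress on the slip plane uses the buoyant unit weight γ' = γ_sat − γ_w while the driving shear stress uses γ_sat:
FS = [c' + γ' z cos²β tanφ'] / [γ_sat z sinβ cosβ]
γ' = 20.6 − 9.81 = 10.79 kN/m³
Numerator = 3.7 + 10.79·4.2·cos²29.2°·tan25.2° = 3.7 + 10.79·4.2·0.7620·0.4706 = 19.950 kPa
Denominator = 20.6·4.2·sin29.2°·cos29.2° = 20.6·4.2·0.4879·0.8729 = 36.846 kPa
FS = 19.950 / 36.846 = 0.541

FS = 0.54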